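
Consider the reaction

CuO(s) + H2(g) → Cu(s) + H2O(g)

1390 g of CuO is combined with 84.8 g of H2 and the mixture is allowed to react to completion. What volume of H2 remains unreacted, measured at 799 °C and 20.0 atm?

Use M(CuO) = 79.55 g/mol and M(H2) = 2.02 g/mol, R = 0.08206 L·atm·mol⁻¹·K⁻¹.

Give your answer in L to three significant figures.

n(CuO) = 1390 / 79.55 = 17.47 mol
n(H2) = 84.8 / 2.02 = 41.98 mol
For 17.47 mol CuO, stoichiometry requires (1/1) × 17.47 = 17.47 mol H2; 41.98 mol is available, so CuO is limiting.
n(H2) consumed = (1/1) × 17.47 = 17.47 mol; remaining = 41.98 − 17.47 = 24.51 mol
V(H2) = nRT/P = 24.51 × 0.08206 × 1072.15 / 20.0 = 107.8 L

108 L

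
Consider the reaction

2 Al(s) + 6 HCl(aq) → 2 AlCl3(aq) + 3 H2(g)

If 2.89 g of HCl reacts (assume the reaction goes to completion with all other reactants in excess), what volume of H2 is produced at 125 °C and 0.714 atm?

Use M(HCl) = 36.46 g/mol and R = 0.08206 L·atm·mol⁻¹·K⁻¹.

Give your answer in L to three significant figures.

n(HCl) = 2.890 / 36.46 = 0.07926 mol
n(H2) = (3/6) × 0.07926 = 0.03963 mol
V = nRT/P = 0.03963 × 0.08206 × 398.15 / 0.714 = 1.813 L

1.81 L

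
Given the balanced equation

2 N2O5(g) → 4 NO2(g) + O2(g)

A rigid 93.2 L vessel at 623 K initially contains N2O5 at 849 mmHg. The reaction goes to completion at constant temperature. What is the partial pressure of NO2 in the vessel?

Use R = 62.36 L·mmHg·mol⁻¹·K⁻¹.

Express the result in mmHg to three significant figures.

1700 mmHg

n(N2O5)₀ = PV/RT = (849 × 93.2) / (62.36 × 623) = 2.037 mol
n(NO2) = (4/2) × 2.037 = 4.074 mol
P(NO2) = nRT/V = 4.074 × 62.36 × 623 / 93.2 = 1698 mmHg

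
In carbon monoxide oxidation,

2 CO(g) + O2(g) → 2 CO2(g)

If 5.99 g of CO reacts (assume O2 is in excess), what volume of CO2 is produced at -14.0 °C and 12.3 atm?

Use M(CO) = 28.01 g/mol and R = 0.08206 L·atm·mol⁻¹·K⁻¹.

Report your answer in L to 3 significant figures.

n(CO) = 5.990 / 28.01 = 0.2139 mol
n(CO2) = (2/2) × 0.2139 = 0.2139 mol
V = nRT/P = 0.2139 × 0.08206 × 259.15 / 12.3 = 0.3698 L

0.370 L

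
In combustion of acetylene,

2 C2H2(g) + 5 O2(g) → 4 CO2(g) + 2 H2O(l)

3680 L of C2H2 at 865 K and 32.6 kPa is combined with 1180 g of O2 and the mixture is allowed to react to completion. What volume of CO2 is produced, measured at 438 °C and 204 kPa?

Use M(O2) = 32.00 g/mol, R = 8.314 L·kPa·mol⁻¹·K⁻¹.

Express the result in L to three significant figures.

n(C2H2) = PV/RT = (32.6 × 3680) / (8.314 × 865) = 16.68 mol
n(O2) = 1180 / 32.00 = 36.88 mol
For 16.68 mol C2H2, stoichiometry requires (5/2) × 16.68 = 41.70 mol O2; 36.88 mol is available, so O2 is limiting.
n(CO2) = (4/5) × 36.88 = 29.50 mol
V(CO2) = nRT/P = 29.50 × 8.314 × 711.15 / 204 = 855.0 L

855 L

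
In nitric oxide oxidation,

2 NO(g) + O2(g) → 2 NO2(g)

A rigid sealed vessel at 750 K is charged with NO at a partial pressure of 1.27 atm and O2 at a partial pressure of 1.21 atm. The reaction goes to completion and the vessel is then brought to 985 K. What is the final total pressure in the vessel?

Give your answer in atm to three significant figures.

With V and T fixed, P_i ∝ n_i, so the mole ratios apply directly to partial pressures at 750 K.
P(O2) required for 1.27 atm of NO = (1/2) × 1.27 = 0.6350 atm; available 1.21 atm, so NO is limiting.
P(O2) remaining = 1.21 − (1/2) × 1.27 = 0.5750 atm
P(gaseous products) = (2)/2 × 1.27 = 1.270 atm
P_total at 750 K = 0.5750 + 1.270 = 1.845 atm
Scaling to 985 K: P = 1.845 × 985/750 = 2.423 atm

2.42 atm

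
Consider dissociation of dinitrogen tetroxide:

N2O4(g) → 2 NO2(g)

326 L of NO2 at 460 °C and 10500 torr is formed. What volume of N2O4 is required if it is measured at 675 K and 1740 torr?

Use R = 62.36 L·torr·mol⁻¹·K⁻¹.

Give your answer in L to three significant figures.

906 L

n(NO2) = PV/RT = (10500 × 326) / (62.36 × 733.15) = 74.87 mol
n(N2O4) = (1/2) × 74.87 = 37.44 mol
V = nRT/P = 37.44 × 62.36 × 675 / 1740 = 905.7 L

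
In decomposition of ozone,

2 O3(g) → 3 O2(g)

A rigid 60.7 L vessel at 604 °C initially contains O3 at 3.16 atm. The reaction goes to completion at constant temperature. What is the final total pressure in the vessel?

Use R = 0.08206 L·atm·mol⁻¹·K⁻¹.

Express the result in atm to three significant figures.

Since T and V are fixed, P_final/P_initial = n_final/n_initial = 3/2.
P_final = (3/2) × 3.16 = 4.740 atm

4.74 atm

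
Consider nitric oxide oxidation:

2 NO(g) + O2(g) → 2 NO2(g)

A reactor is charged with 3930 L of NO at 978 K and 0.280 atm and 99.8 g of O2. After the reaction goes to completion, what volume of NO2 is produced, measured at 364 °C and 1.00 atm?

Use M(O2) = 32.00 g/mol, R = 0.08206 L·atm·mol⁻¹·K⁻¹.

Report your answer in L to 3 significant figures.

n(NO) = PV/RT = (0.280 × 3930) / (0.08206 × 978) = 13.71 mol
n(O2) = 99.8 / 32.00 = 3.119 mol
For 13.71 mol NO, stoichiometry requires (1/2) × 13.71 = 6.855 mol O2; 3.119 mol is available, so O2 is limiting.
n(NO2) = (2/1) × 3.119 = 6.238 mol
V(NO2) = nRT/P = 6.238 × 0.08206 × 637.15 / 1.00 = 326.2 L

326 L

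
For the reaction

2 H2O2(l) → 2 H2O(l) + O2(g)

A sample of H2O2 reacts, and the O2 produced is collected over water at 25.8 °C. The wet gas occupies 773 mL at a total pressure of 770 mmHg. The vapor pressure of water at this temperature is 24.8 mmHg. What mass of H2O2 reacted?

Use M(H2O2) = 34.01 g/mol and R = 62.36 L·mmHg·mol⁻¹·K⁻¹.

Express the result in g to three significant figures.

P(O2) = 770 − 24.8 = 745.2 mmHg
n(O2) = PV/RT = (745.2 × 0.7730) / (62.36 × 298.95) = 0.03090 mol
n(H2O2) = (2/1) × 0.03090 = 0.06180 mol
m(H2O2) = 0.06180 × 34.01 = 2.102 g

2.10 g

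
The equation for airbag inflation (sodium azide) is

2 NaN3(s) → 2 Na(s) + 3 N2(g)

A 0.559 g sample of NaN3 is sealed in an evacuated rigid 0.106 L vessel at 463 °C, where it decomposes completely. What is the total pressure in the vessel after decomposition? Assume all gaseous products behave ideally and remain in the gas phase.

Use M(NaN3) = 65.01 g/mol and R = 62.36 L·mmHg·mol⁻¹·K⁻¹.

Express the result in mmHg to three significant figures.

n(NaN3) = 0.559 / 65.01 = 0.008599 mol
n(gas produced) = (3/2) × 0.008599 = 0.01290 mol
P = nRT/V = 0.01290 × 62.36 × 736.15 / 0.106 = 5587 mmHg

5590 mmHg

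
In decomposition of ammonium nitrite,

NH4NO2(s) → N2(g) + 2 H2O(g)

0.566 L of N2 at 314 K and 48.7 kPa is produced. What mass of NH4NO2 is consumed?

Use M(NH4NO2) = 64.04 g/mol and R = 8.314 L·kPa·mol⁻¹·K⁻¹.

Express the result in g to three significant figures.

n(N2) = PV/RT = (48.7 × 0.566) / (8.314 × 314) = 0.01056 mol
n(NH4NO2) = (1/1) × 0.01056 = 0.01056 mol
m(NH4NO2) = 0.01056 × 64.04 = 0.6763 g

0.676 g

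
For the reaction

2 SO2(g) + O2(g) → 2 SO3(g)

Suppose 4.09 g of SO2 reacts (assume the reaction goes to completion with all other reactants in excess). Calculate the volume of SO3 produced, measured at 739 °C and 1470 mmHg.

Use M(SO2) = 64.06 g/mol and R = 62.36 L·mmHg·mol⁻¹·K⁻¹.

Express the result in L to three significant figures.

2.74 L

n(SO2) = 4.090 / 64.06 = 0.06385 mol
n(SO3) = (2/2) × 0.06385 = 0.06385 mol
V = nRT/P = 0.06385 × 62.36 × 1012.15 / 1470 = 2.742 L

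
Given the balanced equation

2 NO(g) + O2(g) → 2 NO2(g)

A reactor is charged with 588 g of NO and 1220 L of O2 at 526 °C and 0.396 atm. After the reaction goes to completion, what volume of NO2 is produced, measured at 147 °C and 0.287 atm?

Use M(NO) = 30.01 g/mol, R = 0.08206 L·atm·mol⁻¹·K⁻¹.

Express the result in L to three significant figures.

1770 L

n(NO) = 588 / 30.01 = 19.59 mol
n(O2) = PV/RT = (0.396 × 1220) / (0.08206 × 799.15) = 7.367 mol
For 19.59 mol NO, stoichiometry requires (1/2) × 19.59 = 9.795 mol O2; 7.367 mol is available, so O2 is limiting.
n(NO2) = (2/1) × 7.367 = 14.73 mol
V(NO2) = nRT/P = 14.73 × 0.08206 × 420.15 / 0.287 = 1770 L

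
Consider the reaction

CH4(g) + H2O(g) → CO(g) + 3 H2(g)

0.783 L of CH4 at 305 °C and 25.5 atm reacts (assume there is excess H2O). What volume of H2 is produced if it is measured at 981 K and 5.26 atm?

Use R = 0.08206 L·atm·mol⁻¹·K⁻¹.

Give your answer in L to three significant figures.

n(CH4) = PV/RT = (25.5 × 0.783) / (0.08206 × 578.15) = 0.4209 mol
n(H2) = (3/1) × 0.4209 = 1.263 mol
V = nRT/P = 1.263 × 0.08206 × 981 / 5.26 = 19.33 L

19.3 L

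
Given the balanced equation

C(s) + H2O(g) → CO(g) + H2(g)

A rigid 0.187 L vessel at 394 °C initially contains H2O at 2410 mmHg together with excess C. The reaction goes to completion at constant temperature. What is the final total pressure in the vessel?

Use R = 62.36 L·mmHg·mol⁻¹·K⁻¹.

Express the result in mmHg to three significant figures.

4820 mmHg

Rigid vessel, constant T ⇒ P scales with total gas moles (1 → 2).
P_final = (2/1) × 2410 = 4820 mmHg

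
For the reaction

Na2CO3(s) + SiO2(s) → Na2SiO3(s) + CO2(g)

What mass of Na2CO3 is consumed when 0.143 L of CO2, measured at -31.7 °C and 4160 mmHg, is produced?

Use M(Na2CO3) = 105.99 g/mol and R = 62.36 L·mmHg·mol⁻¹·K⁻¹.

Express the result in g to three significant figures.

4.19 g

n(CO2) = PV/RT = (4160 × 0.143) / (62.36 × 241.45) = 0.03951 mol
n(Na2CO3) = (1/1) × 0.03951 = 0.03951 mol
m(Na2CO3) = 0.03951 × 105.99 = 4.188 g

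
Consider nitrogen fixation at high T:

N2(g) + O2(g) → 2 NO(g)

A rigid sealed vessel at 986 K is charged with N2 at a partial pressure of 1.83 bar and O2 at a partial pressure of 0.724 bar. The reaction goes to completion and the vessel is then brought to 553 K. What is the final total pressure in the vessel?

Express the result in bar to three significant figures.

With V and T fixed, P_i ∝ n_i, so the mole ratios apply directly to partial pressures at 986 K.
P(O2) required for 1.83 bar of N2 = (1/1) × 1.83 = 1.830 bar; available 0.724 bar, so O2 is limiting.
P(N2) remaining = 1.83 − (1/1) × 0.724 = 1.106 bar
P(gaseous products) = (2)/1 × 0.724 = 1.448 bar
P_total at 986 K = 1.106 + 1.448 = 2.554 bar
Scaling to 553 K: P = 2.554 × 553/986 = 1.432 bar

1.43 bar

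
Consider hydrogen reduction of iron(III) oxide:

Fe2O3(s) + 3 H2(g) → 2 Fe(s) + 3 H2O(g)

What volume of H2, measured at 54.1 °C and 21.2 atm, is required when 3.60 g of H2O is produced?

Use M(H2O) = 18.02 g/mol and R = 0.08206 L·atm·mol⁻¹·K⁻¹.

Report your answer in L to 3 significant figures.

0.253 L

n(H2O) = 3.600 / 18.02 = 0.1998 mol
n(H2) = (3/3) × 0.1998 = 0.1998 mol
V = nRT/P = 0.1998 × 0.08206 × 327.25 / 21.2 = 0.2531 L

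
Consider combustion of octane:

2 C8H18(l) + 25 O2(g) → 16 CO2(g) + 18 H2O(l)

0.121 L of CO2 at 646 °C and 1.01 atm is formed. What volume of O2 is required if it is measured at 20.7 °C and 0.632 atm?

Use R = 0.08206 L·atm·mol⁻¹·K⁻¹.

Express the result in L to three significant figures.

0.0966 L

n(CO2) = PV/RT = (1.01 × 0.121) / (0.08206 × 919.15) = 0.001620 mol
n(O2) = (25/16) × 0.001620 = 0.002531 mol
V = nRT/P = 0.002531 × 0.08206 × 293.85 / 0.632 = 0.09657 L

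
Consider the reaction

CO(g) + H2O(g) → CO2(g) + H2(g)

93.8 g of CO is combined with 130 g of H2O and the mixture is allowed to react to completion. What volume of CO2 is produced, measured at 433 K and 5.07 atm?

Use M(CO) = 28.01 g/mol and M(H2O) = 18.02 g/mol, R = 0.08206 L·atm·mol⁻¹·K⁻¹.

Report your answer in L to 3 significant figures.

n(CO) = 93.8 / 28.01 = 3.349 mol
n(H2O) = 130 / 18.02 = 7.214 mol
For 3.349 mol CO, stoichiometry requires (1/1) × 3.349 = 3.349 mol H2O; 7.214 mol is available, so CO is limiting.
n(CO2) = (1/1) × 3.349 = 3.349 mol
V(CO2) = nRT/P = 3.349 × 0.08206 × 433 / 5.07 = 23.47 L

23.5 L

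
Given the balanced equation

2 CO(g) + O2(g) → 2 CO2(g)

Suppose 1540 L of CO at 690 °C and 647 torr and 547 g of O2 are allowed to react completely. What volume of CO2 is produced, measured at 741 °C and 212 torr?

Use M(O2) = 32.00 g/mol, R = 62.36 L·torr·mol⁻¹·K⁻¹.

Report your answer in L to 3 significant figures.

n(CO) = PV/RT = (647 × 1540) / (62.36 × 963.15) = 16.59 mol
n(O2) = 547 / 32.00 = 17.09 mol
For 16.59 mol CO, stoichiometry requires (1/2) × 16.59 = 8.295 mol O2; 17.09 mol is available, so CO is limiting.
n(CO2) = (2/2) × 16.59 = 16.59 mol
V(CO2) = nRT/P = 16.59 × 62.36 × 1014.15 / 212 = 4949 L

4950 L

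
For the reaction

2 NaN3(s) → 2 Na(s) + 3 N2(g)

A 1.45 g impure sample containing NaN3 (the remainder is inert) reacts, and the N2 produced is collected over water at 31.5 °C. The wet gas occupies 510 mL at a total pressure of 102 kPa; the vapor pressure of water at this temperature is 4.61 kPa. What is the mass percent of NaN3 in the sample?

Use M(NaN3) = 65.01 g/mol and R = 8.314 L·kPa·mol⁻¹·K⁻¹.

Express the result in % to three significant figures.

58.6 %

P(N2) = 102 − 4.61 = 97.39 kPa
n(N2) = PV/RT = (97.39 × 0.5100) / (8.314 × 304.65) = 0.01961 mol
n(NaN3) = (2/3) × 0.01961 = 0.01307 mol
m(NaN3) = 0.01307 × 65.01 = 0.8497 g
%NaN3 = 0.8497 / 1.45 × 100 = 58.60%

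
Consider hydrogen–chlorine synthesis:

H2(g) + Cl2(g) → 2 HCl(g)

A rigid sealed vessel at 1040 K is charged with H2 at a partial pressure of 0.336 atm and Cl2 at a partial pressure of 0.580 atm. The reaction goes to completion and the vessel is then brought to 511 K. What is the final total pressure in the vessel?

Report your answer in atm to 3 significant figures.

0.450 atm

With V and T fixed, P_i ∝ n_i, so the mole ratios apply directly to partial pressures at 1040 K.
P(Cl2) required for 0.336 atm of H2 = (1/1) × 0.336 = 0.3360 atm; available 0.580 atm, so H2 is limiting.
P(Cl2) remaining = 0.580 − (1/1) × 0.336 = 0.2440 atm
P(gaseous products) = (2)/1 × 0.336 = 0.6720 atm
P_total at 1040 K = 0.2440 + 0.6720 = 0.9160 atm
Scaling to 511 K: P = 0.9160 × 511/1040 = 0.4501 atm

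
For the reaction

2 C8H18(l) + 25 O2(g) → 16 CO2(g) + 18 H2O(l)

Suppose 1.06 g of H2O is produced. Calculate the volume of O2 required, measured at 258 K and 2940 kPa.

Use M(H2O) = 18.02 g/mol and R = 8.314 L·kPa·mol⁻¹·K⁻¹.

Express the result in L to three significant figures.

n(H2O) = 1.060 / 18.02 = 0.05882 mol
n(O2) = (25/18) × 0.05882 = 0.08169 mol
V = nRT/P = 0.08169 × 8.314 × 258 / 2940 = 0.05960 L

0.0596 L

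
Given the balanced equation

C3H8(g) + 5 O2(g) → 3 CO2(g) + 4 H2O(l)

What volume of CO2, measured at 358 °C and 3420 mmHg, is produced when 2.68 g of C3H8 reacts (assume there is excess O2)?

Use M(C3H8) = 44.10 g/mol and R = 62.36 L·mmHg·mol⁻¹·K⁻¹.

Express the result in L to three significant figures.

2.10 L

n(C3H8) = 2.680 / 44.10 = 0.06077 mol
n(CO2) = (3/1) × 0.06077 = 0.1823 mol
V = nRT/P = 0.1823 × 62.36 × 631.15 / 3420 = 2.098 L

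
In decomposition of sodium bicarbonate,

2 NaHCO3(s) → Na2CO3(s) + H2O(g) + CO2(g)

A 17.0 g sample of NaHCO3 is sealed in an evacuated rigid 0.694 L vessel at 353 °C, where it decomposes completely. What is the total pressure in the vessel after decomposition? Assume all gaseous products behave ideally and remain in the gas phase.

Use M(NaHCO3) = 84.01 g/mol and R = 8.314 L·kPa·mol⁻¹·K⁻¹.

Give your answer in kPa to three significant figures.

n(NaHCO3) = 17.0 / 84.01 = 0.2024 mol
n(gas produced) = (2/2) × 0.2024 = 0.2024 mol
P = nRT/V = 0.2024 × 8.314 × 626.15 / 0.694 = 1518 kPa

1520 kPa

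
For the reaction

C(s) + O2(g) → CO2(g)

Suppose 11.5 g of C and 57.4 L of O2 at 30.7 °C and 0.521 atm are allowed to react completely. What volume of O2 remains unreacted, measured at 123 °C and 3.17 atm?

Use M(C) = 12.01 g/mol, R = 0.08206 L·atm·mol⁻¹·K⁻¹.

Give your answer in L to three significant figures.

n(C) = 11.5 / 12.01 = 0.9575 mol
n(O2) = PV/RT = (0.521 × 57.4) / (0.08206 × 303.85) = 1.199 mol
For 0.9575 mol C, stoichiometry requires (1/1) × 0.9575 = 0.9575 mol O2; 1.199 mol is available, so C is limiting.
n(O2) consumed = (1/1) × 0.9575 = 0.9575 mol; remaining = 1.199 − 0.9575 = 0.2415 mol
V(O2) = nRT/P = 0.2415 × 0.08206 × 396.15 / 3.17 = 2.477 L

2.48 L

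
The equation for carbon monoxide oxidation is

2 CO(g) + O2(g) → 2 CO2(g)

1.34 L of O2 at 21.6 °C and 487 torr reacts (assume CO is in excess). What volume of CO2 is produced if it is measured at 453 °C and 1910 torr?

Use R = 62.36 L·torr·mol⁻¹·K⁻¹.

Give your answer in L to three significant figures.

1.68 L

n(O2) = PV/RT = (487 × 1.34) / (62.36 × 294.75) = 0.03550 mol
n(CO2) = (2/1) × 0.03550 = 0.07100 mol
V = nRT/P = 0.07100 × 62.36 × 726.15 / 1910 = 1.683 L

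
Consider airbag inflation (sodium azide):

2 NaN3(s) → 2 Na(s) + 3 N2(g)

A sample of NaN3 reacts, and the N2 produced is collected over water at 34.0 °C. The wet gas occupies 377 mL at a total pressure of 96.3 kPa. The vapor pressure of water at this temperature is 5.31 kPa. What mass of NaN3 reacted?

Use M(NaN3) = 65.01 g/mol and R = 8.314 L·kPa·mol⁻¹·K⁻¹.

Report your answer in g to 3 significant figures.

0.582 g

P(N2) = 96.3 − 5.31 = 90.99 kPa
n(N2) = PV/RT = (90.99 × 0.3770) / (8.314 × 307.15) = 0.01343 mol
n(NaN3) = (2/3) × 0.01343 = 0.008953 mol
m(NaN3) = 0.008953 × 65.01 = 0.5820 g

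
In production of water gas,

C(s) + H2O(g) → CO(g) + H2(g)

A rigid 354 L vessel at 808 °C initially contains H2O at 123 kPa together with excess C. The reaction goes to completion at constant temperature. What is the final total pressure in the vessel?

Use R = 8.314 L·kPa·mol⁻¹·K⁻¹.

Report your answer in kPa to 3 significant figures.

At constant T and V, P ∝ n(gas): 1 mol gas → 2 mol gas.
P_final = (2/1) × 123 = 246.0 kPa

246 kPa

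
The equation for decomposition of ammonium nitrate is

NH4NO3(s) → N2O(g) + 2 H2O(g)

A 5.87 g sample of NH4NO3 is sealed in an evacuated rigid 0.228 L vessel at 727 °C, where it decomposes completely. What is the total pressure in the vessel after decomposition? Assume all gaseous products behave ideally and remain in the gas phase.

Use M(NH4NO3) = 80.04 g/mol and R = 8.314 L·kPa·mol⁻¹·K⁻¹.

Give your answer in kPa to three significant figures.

8020 kPa

n(NH4NO3) = 5.87 / 80.04 = 0.07334 mol
n(gas produced) = (3/1) × 0.07334 = 0.2200 mol
P = nRT/V = 0.2200 × 8.314 × 1000.15 / 0.228 = 8023 kPa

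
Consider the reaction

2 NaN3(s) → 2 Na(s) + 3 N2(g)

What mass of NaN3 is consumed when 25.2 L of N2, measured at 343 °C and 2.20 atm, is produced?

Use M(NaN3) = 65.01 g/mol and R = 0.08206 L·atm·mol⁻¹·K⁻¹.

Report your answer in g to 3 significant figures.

n(N2) = PV/RT = (2.20 × 25.2) / (0.08206 × 616.15) = 1.096 mol
n(NaN3) = (2/3) × 1.096 = 0.7307 mol
m(NaN3) = 0.7307 × 65.01 = 47.50 g

47.5 g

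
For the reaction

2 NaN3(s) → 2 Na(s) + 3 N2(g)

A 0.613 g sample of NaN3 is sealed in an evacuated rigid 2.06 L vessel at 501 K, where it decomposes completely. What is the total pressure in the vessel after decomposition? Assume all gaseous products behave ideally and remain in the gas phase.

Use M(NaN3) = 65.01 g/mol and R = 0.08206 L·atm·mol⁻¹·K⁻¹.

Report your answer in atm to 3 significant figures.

n(NaN3) = 0.613 / 65.01 = 0.009429 mol
n(gas produced) = (3/2) × 0.009429 = 0.01414 mol
P = nRT/V = 0.01414 × 0.08206 × 501 / 2.06 = 0.2822 atm

0.282 atm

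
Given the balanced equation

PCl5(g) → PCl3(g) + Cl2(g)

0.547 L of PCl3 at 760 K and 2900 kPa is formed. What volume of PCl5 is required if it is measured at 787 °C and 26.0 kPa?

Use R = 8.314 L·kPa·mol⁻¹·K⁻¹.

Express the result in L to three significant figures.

n(PCl3) = PV/RT = (2900 × 0.547) / (8.314 × 760) = 0.2511 mol
n(PCl5) = (1/1) × 0.2511 = 0.2511 mol
V = nRT/P = 0.2511 × 8.314 × 1060.15 / 26.0 = 85.12 L

85.1 L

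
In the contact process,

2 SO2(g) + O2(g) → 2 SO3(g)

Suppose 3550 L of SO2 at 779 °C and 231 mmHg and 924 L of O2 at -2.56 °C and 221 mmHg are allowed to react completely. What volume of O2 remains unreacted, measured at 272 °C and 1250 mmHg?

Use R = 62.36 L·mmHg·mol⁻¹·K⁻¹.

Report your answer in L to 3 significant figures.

n(SO2) = PV/RT = (231 × 3550) / (62.36 × 1052.15) = 12.50 mol
n(O2) = PV/RT = (221 × 924) / (62.36 × 270.59) = 12.10 mol
For 12.50 mol SO2, stoichiometry requires (1/2) × 12.50 = 6.250 mol O2; 12.10 mol is available, so SO2 is limiting.
n(O2) consumed = (1/2) × 12.50 = 6.250 mol; remaining = 12.10 − 6.250 = 5.850 mol
V(O2) = nRT/P = 5.850 × 62.36 × 545.15 / 1250 = 159.1 L

159 L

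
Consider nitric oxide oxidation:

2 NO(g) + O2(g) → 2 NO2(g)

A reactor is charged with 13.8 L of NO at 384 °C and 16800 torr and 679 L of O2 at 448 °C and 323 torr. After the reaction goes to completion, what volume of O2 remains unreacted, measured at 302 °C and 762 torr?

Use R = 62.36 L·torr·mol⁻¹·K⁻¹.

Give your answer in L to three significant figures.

n(NO) = PV/RT = (16800 × 13.8) / (62.36 × 657.15) = 5.657 mol
n(O2) = PV/RT = (323 × 679) / (62.36 × 721.15) = 4.877 mol
For 5.657 mol NO, stoichiometry requires (1/2) × 5.657 = 2.829 mol O2; 4.877 mol is available, so NO is limiting.
n(O2) consumed = (1/2) × 5.657 = 2.829 mol; remaining = 4.877 − 2.829 = 2.048 mol
V(O2) = nRT/P = 2.048 × 62.36 × 575.15 / 762 = 96.40 L

96.4 L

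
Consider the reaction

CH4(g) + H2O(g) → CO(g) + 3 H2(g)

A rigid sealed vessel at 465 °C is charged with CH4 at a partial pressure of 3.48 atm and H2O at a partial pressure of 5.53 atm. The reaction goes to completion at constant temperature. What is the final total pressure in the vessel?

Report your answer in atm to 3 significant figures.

16.0 atm

With V and T fixed, P_i ∝ n_i, so the mole ratios apply directly to partial pressures at 465 °C.
P(H2O) required for 3.48 atm of CH4 = (1/1) × 3.48 = 3.480 atm; available 5.53 atm, so CH4 is limiting.
P(H2O) remaining = 5.53 − (1/1) × 3.48 = 2.050 atm
P(gaseous products) = (1+3)/1 × 3.48 = 13.92 atm
P_total at 465 °C = 2.050 + 13.92 = 15.97 atm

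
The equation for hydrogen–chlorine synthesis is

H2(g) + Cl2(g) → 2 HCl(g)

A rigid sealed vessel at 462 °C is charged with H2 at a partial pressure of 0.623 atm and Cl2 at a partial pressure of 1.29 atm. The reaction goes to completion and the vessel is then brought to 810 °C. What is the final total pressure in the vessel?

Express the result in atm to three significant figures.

At constant V, partial pressures at 462 °C are proportional to moles, so apply stoichiometry directly to pressures.
P(Cl2) required for 0.623 atm of H2 = (1/1) × 0.623 = 0.6230 atm; available 1.29 atm, so H2 is limiting.
P(Cl2) remaining = 1.29 − (1/1) × 0.623 = 0.6670 atm
P(gaseous products) = (2)/1 × 0.623 = 1.246 atm
P_total at 462 °C = 0.6670 + 1.246 = 1.913 atm
Scaling to 810 °C: P = 1.913 × 1083.15/735.15 = 2.819 atm

2.82 atm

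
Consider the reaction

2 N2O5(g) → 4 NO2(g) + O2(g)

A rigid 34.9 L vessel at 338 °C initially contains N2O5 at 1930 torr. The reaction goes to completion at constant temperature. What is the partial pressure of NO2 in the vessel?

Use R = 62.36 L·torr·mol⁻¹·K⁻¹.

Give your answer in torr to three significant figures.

3860 torr

n(N2O5)₀ = PV/RT = (1930 × 34.9) / (62.36 × 611.15) = 1.767 mol
n(NO2) = (4/2) × 1.767 = 3.534 mol
P(NO2) = nRT/V = 3.534 × 62.36 × 611.15 / 34.9 = 3859 torr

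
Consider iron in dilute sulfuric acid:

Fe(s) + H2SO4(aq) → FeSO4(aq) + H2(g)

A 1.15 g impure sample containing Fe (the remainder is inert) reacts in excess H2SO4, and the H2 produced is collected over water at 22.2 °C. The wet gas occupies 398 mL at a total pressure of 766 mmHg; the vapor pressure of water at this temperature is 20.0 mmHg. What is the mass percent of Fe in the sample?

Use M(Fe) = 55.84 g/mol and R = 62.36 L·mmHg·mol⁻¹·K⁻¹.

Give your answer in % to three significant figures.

78.3 %

P(H2) = 766 − 20.0 = 746.0 mmHg
n(H2) = PV/RT = (746.0 × 0.3980) / (62.36 × 295.35) = 0.01612 mol
n(Fe) = (1/1) × 0.01612 = 0.01612 mol
m(Fe) = 0.01612 × 55.84 = 0.9001 g
%Fe = 0.9001 / 1.15 × 100 = 78.27%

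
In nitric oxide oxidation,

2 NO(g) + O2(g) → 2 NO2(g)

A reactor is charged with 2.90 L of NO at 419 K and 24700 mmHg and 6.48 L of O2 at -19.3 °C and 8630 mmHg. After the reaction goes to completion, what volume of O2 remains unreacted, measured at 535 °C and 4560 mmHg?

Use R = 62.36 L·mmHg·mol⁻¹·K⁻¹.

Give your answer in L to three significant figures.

n(NO) = PV/RT = (24700 × 2.90) / (62.36 × 419) = 2.741 mol
n(O2) = PV/RT = (8630 × 6.48) / (62.36 × 253.85) = 3.533 mol
For 2.741 mol NO, stoichiometry requires (1/2) × 2.741 = 1.371 mol O2; 3.533 mol is available, so NO is limiting.
n(O2) consumed = (1/2) × 2.741 = 1.371 mol; remaining = 3.533 − 1.371 = 2.162 mol
V(O2) = nRT/P = 2.162 × 62.36 × 808.15 / 4560 = 23.89 L

23.9 L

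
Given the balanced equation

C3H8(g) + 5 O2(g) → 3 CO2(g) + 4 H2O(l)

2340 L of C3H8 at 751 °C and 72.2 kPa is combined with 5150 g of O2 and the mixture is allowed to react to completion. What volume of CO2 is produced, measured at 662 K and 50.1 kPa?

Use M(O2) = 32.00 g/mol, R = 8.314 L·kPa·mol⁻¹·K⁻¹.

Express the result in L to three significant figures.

n(C3H8) = PV/RT = (72.2 × 2340) / (8.314 × 1024.15) = 19.84 mol
n(O2) = 5150 / 32.00 = 160.9 mol
For 19.84 mol C3H8, stoichiometry requires (5/1) × 19.84 = 99.20 mol O2; 160.9 mol is available, so C3H8 is limiting.
n(CO2) = (3/1) × 19.84 = 59.52 mol
V(CO2) = nRT/P = 59.52 × 8.314 × 662 / 50.1 = 6539 L

6540 L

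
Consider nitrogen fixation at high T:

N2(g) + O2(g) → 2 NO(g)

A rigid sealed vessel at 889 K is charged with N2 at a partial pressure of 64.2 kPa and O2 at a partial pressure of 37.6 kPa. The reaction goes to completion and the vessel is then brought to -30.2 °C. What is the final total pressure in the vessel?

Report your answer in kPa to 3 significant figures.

27.8 kPa

Because the vessel is rigid and T is held at 889 K, work the stoichiometry in partial pressures (P_i = n_iRT/V).
P(O2) required for 64.2 kPa of N2 = (1/1) × 64.2 = 64.20 kPa; available 37.6 kPa, so O2 is limiting.
P(N2) remaining = 64.2 − (1/1) × 37.6 = 26.60 kPa
P(gaseous products) = (2)/1 × 37.6 = 75.20 kPa
P_total at 889 K = 26.60 + 75.20 = 101.8 kPa
Scaling to -30.2 °C: P = 101.8 × 242.95/889 = 27.82 kPa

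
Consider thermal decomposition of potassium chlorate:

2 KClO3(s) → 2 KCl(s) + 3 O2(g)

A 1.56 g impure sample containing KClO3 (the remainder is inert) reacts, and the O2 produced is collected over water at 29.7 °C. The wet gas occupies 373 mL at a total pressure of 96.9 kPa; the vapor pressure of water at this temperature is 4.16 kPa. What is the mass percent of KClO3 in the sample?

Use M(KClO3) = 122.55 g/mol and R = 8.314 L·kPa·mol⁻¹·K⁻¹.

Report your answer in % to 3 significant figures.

P(O2) = 96.9 − 4.16 = 92.74 kPa
n(O2) = PV/RT = (92.74 × 0.3730) / (8.314 × 302.85) = 0.01374 mol
n(KClO3) = (2/3) × 0.01374 = 0.009160 mol
m(KClO3) = 0.009160 × 122.55 = 1.123 g
%KClO3 = 1.123 / 1.56 × 100 = 71.99%

72.0 %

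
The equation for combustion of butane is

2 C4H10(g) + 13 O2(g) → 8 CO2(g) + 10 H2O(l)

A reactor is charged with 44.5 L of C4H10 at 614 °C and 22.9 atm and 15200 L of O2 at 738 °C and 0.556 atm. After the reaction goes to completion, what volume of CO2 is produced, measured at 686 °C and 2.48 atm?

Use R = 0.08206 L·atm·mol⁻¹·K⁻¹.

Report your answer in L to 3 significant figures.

n(C4H10) = PV/RT = (22.9 × 44.5) / (0.08206 × 887.15) = 14.00 mol
n(O2) = PV/RT = (0.556 × 15200) / (0.08206 × 1011.15) = 101.9 mol
For 14.00 mol C4H10, stoichiometry requires (13/2) × 14.00 = 91.00 mol O2; 101.9 mol is available, so C4H10 is limiting.
n(CO2) = (8/2) × 14.00 = 56.00 mol
V(CO2) = nRT/P = 56.00 × 0.08206 × 959.15 / 2.48 = 1777 L

1780 L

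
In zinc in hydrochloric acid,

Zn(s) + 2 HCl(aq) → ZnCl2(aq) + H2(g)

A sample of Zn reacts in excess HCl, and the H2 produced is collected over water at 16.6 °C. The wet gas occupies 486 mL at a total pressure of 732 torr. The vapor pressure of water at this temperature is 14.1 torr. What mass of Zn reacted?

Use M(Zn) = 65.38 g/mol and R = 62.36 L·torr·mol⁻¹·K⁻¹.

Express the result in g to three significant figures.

P(H2) = 732 − 14.1 = 717.9 torr
n(H2) = PV/RT = (717.9 × 0.4860) / (62.36 × 289.75) = 0.01931 mol
n(Zn) = (1/1) × 0.01931 = 0.01931 mol
m(Zn) = 0.01931 × 65.38 = 1.262 g

1.26 g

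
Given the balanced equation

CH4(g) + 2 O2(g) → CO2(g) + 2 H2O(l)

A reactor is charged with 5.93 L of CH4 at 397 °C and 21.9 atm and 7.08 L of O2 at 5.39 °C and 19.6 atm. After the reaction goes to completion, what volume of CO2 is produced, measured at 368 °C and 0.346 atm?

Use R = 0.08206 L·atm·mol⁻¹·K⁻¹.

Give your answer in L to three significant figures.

n(CH4) = PV/RT = (21.9 × 5.93) / (0.08206 × 670.15) = 2.362 mol
n(O2) = PV/RT = (19.6 × 7.08) / (0.08206 × 278.54) = 6.071 mol
For 2.362 mol CH4, stoichiometry requires (2/1) × 2.362 = 4.724 mol O2; 6.071 mol is available, so CH4 is limiting.
n(CO2) = (1/1) × 2.362 = 2.362 mol
V(CO2) = nRT/P = 2.362 × 0.08206 × 641.15 / 0.346 = 359.2 L

359 L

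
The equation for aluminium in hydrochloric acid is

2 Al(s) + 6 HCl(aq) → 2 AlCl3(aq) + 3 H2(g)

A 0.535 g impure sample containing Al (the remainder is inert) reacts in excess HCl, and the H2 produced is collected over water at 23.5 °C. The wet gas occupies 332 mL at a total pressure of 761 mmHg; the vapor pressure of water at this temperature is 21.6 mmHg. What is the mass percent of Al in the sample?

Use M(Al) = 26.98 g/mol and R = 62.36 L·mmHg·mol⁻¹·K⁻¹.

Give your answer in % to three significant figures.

44.6 %

P(H2) = 761 − 21.6 = 739.4 mmHg
n(H2) = PV/RT = (739.4 × 0.3320) / (62.36 × 296.65) = 0.01327 mol
n(Al) = (2/3) × 0.01327 = 0.008847 mol
m(Al) = 0.008847 × 26.98 = 0.2387 g
%Al = 0.2387 / 0.535 × 100 = 44.62%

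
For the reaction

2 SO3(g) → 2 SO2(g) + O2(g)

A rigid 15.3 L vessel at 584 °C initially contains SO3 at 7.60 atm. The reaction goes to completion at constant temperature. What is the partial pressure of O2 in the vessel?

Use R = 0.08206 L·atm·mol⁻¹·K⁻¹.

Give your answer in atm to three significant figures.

3.80 atm

n(SO3)₀ = PV/RT = (7.60 × 15.3) / (0.08206 × 857.15) = 1.653 mol
n(O2) = (1/2) × 1.653 = 0.8265 mol
P(O2) = nRT/V = 0.8265 × 0.08206 × 857.15 / 15.3 = 3.800 atm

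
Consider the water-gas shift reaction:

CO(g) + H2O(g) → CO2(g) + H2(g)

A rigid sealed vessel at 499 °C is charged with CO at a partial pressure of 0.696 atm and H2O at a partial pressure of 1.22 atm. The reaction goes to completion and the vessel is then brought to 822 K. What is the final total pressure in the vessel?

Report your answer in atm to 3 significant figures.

2.04 atm

Because the vessel is rigid and T is held at 499 °C, work the stoichiometry in partial pressures (P_i = n_iRT/V).
P(H2O) required for 0.696 atm of CO = (1/1) × 0.696 = 0.6960 atm; available 1.22 atm, so CO is limiting.
P(H2O) remaining = 1.22 − (1/1) × 0.696 = 0.5240 atm
P(gaseous products) = (1+1)/1 × 0.696 = 1.392 atm
P_total at 499 °C = 0.5240 + 1.392 = 1.916 atm
Scaling to 822 K: P = 1.916 × 822/772.15 = 2.040 atm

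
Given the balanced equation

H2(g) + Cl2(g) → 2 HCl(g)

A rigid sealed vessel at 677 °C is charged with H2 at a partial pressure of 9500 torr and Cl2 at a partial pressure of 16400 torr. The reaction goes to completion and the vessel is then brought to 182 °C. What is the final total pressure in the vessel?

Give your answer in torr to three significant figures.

At constant V, partial pressures at 677 °C are proportional to moles, so apply stoichiometry directly to pressures.
P(Cl2) required for 9500 torr of H2 = (1/1) × 9500 = 9500 torr; available 16400 torr, so H2 is limiting.
P(Cl2) remaining = 16400 − (1/1) × 9500 = 6900 torr
P(gaseous products) = (2)/1 × 9500 = 19000 torr
P_total at 677 °C = 6900 + 19000 = 25900 torr
Scaling to 182 °C: P = 25900 × 455.15/950.15 = 12410 torr

12400 torr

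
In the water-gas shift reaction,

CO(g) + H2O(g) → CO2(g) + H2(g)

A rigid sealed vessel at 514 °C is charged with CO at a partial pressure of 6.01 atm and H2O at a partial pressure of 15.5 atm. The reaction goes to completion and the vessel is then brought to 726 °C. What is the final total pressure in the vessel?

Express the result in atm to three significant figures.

27.3 atm

Because the vessel is rigid and T is held at 514 °C, work the stoichiometry in partial pressures (P_i = n_iRT/V).
P(H2O) required for 6.01 atm of CO = (1/1) × 6.01 = 6.010 atm; available 15.5 atm, so CO is limiting.
P(H2O) remaining = 15.5 − (1/1) × 6.01 = 9.490 atm
P(gaseous products) = (1+1)/1 × 6.01 = 12.02 atm
P_total at 514 °C = 9.490 + 12.02 = 21.51 atm
Scaling to 726 °C: P = 21.51 × 999.15/787.15 = 27.30 atm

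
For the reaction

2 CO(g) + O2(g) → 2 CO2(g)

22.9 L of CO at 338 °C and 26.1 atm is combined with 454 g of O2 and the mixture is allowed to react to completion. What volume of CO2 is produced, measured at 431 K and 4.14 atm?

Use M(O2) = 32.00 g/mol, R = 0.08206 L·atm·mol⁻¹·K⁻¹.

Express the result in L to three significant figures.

102 L

n(CO) = PV/RT = (26.1 × 22.9) / (0.08206 × 611.15) = 11.92 mol
n(O2) = 454 / 32.00 = 14.19 mol
For 11.92 mol CO, stoichiometry requires (1/2) × 11.92 = 5.960 mol O2; 14.19 mol is available, so CO is limiting.
n(CO2) = (2/2) × 11.92 = 11.92 mol
V(CO2) = nRT/P = 11.92 × 0.08206 × 431 / 4.14 = 101.8 L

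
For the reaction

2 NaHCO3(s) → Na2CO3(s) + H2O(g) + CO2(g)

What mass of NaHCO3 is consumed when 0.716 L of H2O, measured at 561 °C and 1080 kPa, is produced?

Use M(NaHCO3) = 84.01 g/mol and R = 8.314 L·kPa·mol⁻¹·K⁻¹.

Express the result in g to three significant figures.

18.7 g

n(H2O) = PV/RT = (1080 × 0.716) / (8.314 × 834.15) = 0.1115 mol
n(NaHCO3) = (2/1) × 0.1115 = 0.2230 mol
m(NaHCO3) = 0.2230 × 84.01 = 18.73 g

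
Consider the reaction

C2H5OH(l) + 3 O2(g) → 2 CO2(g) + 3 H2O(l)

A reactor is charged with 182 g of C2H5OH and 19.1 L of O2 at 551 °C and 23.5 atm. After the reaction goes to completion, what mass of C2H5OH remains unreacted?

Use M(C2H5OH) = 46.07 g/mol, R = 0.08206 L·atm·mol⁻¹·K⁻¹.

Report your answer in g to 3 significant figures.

80.1 g

n(C2H5OH) = 182 / 46.07 = 3.951 mol
n(O2) = PV/RT = (23.5 × 19.1) / (0.08206 × 824.15) = 6.637 mol
For 3.951 mol C2H5OH, stoichiometry requires (3/1) × 3.951 = 11.85 mol O2; 6.637 mol is available, so O2 is limiting.
n(C2H5OH) consumed = (1/3) × 6.637 = 2.212 mol; remaining = 3.951 − 2.212 = 1.739 mol
m(C2H5OH) = 1.739 × 46.07 = 80.12 g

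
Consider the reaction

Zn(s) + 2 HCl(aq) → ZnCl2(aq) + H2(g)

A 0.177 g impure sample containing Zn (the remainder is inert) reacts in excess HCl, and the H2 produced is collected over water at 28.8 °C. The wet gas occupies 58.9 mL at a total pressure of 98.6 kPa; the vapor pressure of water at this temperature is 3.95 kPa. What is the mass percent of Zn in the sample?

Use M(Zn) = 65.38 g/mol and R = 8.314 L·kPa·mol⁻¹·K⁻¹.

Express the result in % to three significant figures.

82.0 %

P(H2) = 98.6 − 3.95 = 94.65 kPa
n(H2) = PV/RT = (94.65 × 0.05890) / (8.314 × 301.95) = 0.002221 mol
n(Zn) = (1/1) × 0.002221 = 0.002221 mol
m(Zn) = 0.002221 × 65.38 = 0.1452 g
%Zn = 0.1452 / 0.177 × 100 = 82.03%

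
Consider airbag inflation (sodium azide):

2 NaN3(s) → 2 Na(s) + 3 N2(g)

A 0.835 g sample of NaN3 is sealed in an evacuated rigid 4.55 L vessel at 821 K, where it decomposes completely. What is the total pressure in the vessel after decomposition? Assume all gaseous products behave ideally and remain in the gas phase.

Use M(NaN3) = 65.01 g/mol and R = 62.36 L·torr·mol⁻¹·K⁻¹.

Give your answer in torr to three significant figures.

n(NaN3) = 0.835 / 65.01 = 0.01284 mol
n(gas produced) = (3/2) × 0.01284 = 0.01926 mol
P = nRT/V = 0.01926 × 62.36 × 821 / 4.55 = 216.7 torr

217 torr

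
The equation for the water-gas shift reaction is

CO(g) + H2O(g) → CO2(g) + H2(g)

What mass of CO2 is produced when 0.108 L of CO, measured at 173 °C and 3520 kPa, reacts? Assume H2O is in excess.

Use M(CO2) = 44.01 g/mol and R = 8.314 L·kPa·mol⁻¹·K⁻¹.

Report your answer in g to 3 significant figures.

n(CO) = PV/RT = (3520 × 0.108) / (8.314 × 446.15) = 0.1025 mol
n(CO2) = (1/1) × 0.1025 = 0.1025 mol
m(CO2) = 0.1025 × 44.01 = 4.511 g

4.51 g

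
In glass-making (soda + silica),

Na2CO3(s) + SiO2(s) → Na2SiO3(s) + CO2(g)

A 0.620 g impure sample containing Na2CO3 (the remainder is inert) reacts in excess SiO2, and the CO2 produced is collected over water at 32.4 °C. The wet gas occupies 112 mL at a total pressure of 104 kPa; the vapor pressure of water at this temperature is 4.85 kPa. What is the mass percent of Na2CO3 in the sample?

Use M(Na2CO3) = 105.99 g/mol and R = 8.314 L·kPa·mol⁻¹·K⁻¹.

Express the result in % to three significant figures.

74.7 %

P(CO2) = 104 − 4.85 = 99.15 kPa
n(CO2) = PV/RT = (99.15 × 0.1120) / (8.314 × 305.55) = 0.004371 mol
n(Na2CO3) = (1/1) × 0.004371 = 0.004371 mol
m(Na2CO3) = 0.004371 × 105.99 = 0.4633 g
%Na2CO3 = 0.4633 / 0.620 × 100 = 74.73%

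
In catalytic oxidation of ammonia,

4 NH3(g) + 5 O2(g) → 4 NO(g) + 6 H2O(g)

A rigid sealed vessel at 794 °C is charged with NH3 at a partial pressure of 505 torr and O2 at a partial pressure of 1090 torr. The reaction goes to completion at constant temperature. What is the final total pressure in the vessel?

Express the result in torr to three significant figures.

With V and T fixed, P_i ∝ n_i, so the mole ratios apply directly to partial pressures at 794 °C.
P(O2) required for 505 torr of NH3 = (5/4) × 505 = 631.2 torr; available 1090 torr, so NH3 is limiting.
P(O2) remaining = 1090 − (5/4) × 505 = 458.8 torr
P(gaseous products) = (4+6)/4 × 505 = 1262 torr
P_total at 794 °C = 458.8 + 1262 = 1721 torr

1720 torr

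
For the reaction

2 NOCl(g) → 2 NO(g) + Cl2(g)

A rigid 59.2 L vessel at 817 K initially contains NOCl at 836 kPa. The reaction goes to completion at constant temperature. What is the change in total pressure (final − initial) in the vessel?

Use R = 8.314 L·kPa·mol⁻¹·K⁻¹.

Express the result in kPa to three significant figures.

Since T and V are fixed, P_final/P_initial = n_final/n_initial = 3/2.
P_final = (3/2) × 836 = 1254 kPa; ΔP = 1254 − 836 = 418.0 kPa

418 kPa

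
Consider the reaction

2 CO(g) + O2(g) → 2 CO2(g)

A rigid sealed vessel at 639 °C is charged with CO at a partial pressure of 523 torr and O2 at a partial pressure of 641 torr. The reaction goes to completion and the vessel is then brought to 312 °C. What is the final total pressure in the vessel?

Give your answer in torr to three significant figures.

At constant V, partial pressures at 639 °C are proportional to moles, so apply stoichiometry directly to pressures.
P(O2) required for 523 torr of CO = (1/2) × 523 = 261.5 torr; available 641 torr, so CO is limiting.
P(O2) remaining = 641 − (1/2) × 523 = 379.5 torr
P(gaseous products) = (2)/2 × 523 = 523.0 torr
P_total at 639 °C = 379.5 + 523.0 = 902.5 torr
Scaling to 312 °C: P = 902.5 × 585.15/912.15 = 579.0 torr

579 torr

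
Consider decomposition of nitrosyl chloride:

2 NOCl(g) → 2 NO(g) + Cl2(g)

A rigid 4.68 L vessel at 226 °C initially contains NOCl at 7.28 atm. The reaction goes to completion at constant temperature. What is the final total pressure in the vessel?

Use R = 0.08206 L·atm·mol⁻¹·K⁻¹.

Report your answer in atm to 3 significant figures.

At constant T and V, P ∝ n(gas): 2 mol gas → 3 mol gas.
P_final = (3/2) × 7.28 = 10.92 atm

10.9 atm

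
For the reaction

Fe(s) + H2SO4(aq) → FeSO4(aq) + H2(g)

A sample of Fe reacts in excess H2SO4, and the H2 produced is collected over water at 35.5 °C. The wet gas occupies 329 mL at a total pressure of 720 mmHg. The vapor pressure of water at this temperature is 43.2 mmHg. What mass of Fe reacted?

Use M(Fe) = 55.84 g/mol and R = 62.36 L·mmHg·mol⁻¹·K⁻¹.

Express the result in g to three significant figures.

0.646 g

P(H2) = 720 − 43.2 = 676.8 mmHg
n(H2) = PV/RT = (676.8 × 0.3290) / (62.36 × 308.65) = 0.01157 mol
n(Fe) = (1/1) × 0.01157 = 0.01157 mol
m(Fe) = 0.01157 × 55.84 = 0.6461 g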